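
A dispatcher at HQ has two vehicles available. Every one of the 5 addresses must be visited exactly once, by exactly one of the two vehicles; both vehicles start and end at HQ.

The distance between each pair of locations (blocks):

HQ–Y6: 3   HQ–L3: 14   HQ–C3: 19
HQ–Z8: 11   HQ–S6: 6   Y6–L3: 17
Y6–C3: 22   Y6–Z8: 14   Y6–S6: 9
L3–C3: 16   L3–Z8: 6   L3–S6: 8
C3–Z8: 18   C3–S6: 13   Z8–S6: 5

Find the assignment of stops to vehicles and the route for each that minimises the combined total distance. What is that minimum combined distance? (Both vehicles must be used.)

58 blocks — the smallest possible combined total.

Try each way of splitting the stops between the two vehicles (each non-empty) and, for each split, find the best tour for each vehicle:
  {Y6} + {L3, C3, Z8, S6}: 6 + 52 = 58
  {L3} + {Y6, C3, Z8, S6}: 28 + 54 = 82
  {Y6, L3} + {C3, Z8, S6}: 34 + 48 = 82
  {C3} + {Y6, L3, Z8, S6}: 38 + 37 = 75
  {Y6, C3} + {L3, Z8, S6}: 44 + 31 = 75
  {L3, C3} + {Y6, Z8, S6}: 49 + 28 = 77
  … (15 splits in total)
Best: vehicle 1 HQ → Y6 → HQ = 6; vehicle 2 HQ → C3 → L3 → Z8 → S6 → HQ = 52; combined 58.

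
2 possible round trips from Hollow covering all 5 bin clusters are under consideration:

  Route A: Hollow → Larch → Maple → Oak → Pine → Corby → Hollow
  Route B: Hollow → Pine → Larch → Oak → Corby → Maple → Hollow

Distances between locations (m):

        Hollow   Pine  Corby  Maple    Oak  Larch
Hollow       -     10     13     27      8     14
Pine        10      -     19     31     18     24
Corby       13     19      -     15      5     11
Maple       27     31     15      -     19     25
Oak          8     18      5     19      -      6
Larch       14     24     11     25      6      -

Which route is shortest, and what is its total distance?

Route A: 14 + 25 + 19 + 18 + 19 + 13 = 108
Route B: 10 + 24 + 6 + 5 + 15 + 27 = 87

Shortest is Route B, total 87 m.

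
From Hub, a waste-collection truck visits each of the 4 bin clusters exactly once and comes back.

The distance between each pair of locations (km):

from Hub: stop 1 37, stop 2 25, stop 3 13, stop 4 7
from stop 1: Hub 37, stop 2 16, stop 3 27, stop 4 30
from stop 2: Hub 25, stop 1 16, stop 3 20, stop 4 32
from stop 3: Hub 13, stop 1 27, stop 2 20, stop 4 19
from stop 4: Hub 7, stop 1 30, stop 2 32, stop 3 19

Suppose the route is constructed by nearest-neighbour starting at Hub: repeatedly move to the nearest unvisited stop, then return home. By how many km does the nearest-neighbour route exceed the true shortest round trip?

From Hub: stop 4=7, stop 3=13, stop 2=25, stop 1=37 → choose stop 4 (7).
From stop 4: stop 3=19, stop 1=30, stop 2=32 → choose stop 3 (19).
From stop 3: stop 2=20, stop 1=27 → choose stop 2 (20).
From stop 2: stop 1=16 → choose stop 1 (16).
NN route Hub → stop 4 → stop 3 → stop 2 → stop 1 → Hub costs 99.
Optimal: Hub → stop 3 → stop 2 → stop 1 → stop 4 → Hub costs 86 (by enumerating all 12 distinct tours).
Excess = 99 − 86 = 13.

Excess over optimum: 13 km.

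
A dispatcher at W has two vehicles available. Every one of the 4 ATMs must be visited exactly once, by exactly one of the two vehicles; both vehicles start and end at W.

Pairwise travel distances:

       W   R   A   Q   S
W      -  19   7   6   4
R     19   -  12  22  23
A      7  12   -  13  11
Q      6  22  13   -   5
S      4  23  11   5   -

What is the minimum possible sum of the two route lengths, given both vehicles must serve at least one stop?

53 — the smallest possible combined total.

Check every non-empty split of the stops between the two vehicles; for each half take its own optimal tour:
  {R} + {A, Q, S}: 38 + 29 = 67
  {A} + {R, Q, S}: 14 + 50 = 64
  {R, A} + {Q, S}: 38 + 15 = 53
  {Q} + {R, A, S}: 12 + 46 = 58
  {R, Q} + {A, S}: 47 + 22 = 69
  {A, Q} + {R, S}: 26 + 46 = 72
  … (7 splits in total)
Best: vehicle 1 W → R → A → W = 38; vehicle 2 W → Q → S → W = 15; combined 53.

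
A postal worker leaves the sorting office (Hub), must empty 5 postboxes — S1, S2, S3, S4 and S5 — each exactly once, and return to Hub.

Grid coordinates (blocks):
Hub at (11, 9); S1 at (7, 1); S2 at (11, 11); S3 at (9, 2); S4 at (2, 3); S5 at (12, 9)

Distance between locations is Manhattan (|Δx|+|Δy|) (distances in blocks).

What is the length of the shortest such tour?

With 5 stops there are 5!/2 = 60 distinct round trips (a route and its reverse cost the same).
Hub-S1-S2-S3-S4-S5-Hub: 12+14+11+8+16+1 = 62
Hub-S1-S2-S3-S5-S4-Hub: 12+14+11+10+16+15 = 78
Hub-S1-S2-S4-S3-S5-Hub: 12+14+17+8+10+1 = 62
Hub-S1-S2-S4-S5-S3-Hub: 12+14+17+16+10+9 = 78
Hub-S1-S2-S5-S3-S4-Hub: 12+14+3+10+8+15 = 62
Hub-S1-S2-S5-S4-S3-Hub: 12+14+3+16+8+9 = 62
Hub-S1-S3-S2-S4-S5-Hub: 12+3+11+17+16+1 = 60
Hub-S1-S3-S2-S5-S4-Hub: 12+3+11+3+16+15 = 60
Hub-S1-S3-S4-S2-S5-Hub: 12+3+8+17+3+1 = 44
Hub-S1-S3-S4-S5-S2-Hub: 12+3+8+16+3+2 = 44
Hub-S1-S3-S5-S2-S4-Hub: 12+3+10+3+17+15 = 60
Hub-S1-S3-S5-S4-S2-Hub: 12+3+10+16+17+2 = 60
Hub-S1-S4-S2-S3-S5-Hub: 12+7+17+11+10+1 = 58
Hub-S1-S4-S2-S5-S3-Hub: 12+7+17+3+10+9 = 58
… (46 more)
Hub-S2-S3-S1-S4-S5-Hub: 2+11+3+7+16+1 = 40  ← best
The minimum is 40.
One optimal route: Hub → S2 → S3 → S1 → S4 → S5 → Hub (or its reverse).

Minimum total distance: 40 blocks.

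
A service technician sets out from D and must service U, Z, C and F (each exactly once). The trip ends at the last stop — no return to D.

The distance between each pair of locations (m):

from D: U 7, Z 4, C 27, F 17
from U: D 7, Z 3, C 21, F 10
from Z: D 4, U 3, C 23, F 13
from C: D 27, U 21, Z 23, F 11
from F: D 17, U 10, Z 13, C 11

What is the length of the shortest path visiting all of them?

Minimum one-way distance = 28 m.

There are 4! = 24 possible orderings.
D - U - Z - C - F: 7+3+23+11 = 44
D - U - Z - F - C: 7+3+13+11 = 34
D - U - C - Z - F: 7+21+23+13 = 64
D - U - C - F - Z: 7+21+11+13 = 52
D - U - F - Z - C: 7+10+13+23 = 53
D - U - F - C - Z: 7+10+11+23 = 51
D - Z - U - C - F: 4+3+21+11 = 39
D - Z - U - F - C: 4+3+10+11 = 28
D - Z - C - U - F: 4+23+21+10 = 58
D - Z - C - F - U: 4+23+11+10 = 48
D - Z - F - U - C: 4+13+10+21 = 48
D - Z - F - C - U: 4+13+11+21 = 49
D - C - U - Z - F: 27+21+3+13 = 64
D - C - U - F - Z: 27+21+10+13 = 71
… (10 more)
The minimum is 28.
One shortest path: D → Z → U → F → C.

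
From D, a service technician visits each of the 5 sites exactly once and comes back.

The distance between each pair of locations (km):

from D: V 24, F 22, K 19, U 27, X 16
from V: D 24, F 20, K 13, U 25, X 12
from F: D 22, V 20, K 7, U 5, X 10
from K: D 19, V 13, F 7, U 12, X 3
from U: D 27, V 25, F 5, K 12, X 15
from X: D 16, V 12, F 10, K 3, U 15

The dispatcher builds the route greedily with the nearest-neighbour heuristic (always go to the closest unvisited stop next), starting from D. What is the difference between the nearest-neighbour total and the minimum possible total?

2 km longer than the optimal tour.

From D: X=16, K=19, F=22, V=24, U=27 → choose X (16).
From X: K=3, F=10, V=12, U=15 → choose K (3).
From K: F=7, U=12, V=13 → choose F (7).
From F: U=5, V=20 → choose U (5).
From U: V=25 → choose V (25).
NN route D → X → K → F → U → V → D costs 80.
Optimal: D → V → X → K → F → U → D costs 78 (by enumerating all 60 distinct tours).
Excess = 80 − 78 = 2.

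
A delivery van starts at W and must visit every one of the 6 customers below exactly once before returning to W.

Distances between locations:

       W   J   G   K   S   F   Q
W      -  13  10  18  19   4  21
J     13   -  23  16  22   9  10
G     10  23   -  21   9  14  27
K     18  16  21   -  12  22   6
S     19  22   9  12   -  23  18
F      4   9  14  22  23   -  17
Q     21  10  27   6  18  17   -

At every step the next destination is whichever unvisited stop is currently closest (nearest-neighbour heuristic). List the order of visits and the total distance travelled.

W → [F:4 / G:10 / J:13 / K:18 / S:19 / Q:21] → F (4)
F → [J:9 / G:14 / Q:17 / K:22 / S:23] → J (9)
J → [Q:10 / K:16 / S:22 / G:23] → Q (10)
Q → [K:6 / S:18 / G:27] → K (6)
K → [S:12 / G:21] → S (12)
S → [G:9] → G (9)
Return G→W: 10.
Total = 4 + 9 + 10 + 6 + 12 + 9 + 10 = 60.

60 along W → F → J → Q → K → S → G → W.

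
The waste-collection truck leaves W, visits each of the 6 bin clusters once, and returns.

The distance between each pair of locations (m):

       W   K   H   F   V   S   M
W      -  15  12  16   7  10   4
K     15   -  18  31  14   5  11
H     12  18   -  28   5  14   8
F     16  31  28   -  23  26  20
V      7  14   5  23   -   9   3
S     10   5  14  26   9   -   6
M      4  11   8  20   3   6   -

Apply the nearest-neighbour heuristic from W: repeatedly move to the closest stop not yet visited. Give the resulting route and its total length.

At W the remaining stops are M 4, V 7, S 10, H 12, K 15, F 16; go to M.
At M the remaining stops are V 3, S 6, H 8, K 11, F 20; go to V.
At V the remaining stops are H 5, S 9, K 14, F 23; go to H.
At H the remaining stops are S 14, K 18, F 28; go to S.
At S the remaining stops are K 5, F 26; go to K.
At K the remaining stops are F 31; go to F.
Return F→W: 16.
Total = 4 + 3 + 5 + 14 + 5 + 31 + 16 = 78.

Total distance 78 m via the nearest-neighbour route W → M → V → H → S → K → F → W.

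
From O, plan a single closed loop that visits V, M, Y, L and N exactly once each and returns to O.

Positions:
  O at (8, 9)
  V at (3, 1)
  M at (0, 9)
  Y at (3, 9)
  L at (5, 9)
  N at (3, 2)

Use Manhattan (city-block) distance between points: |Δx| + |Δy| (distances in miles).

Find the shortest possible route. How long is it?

O-V-M-Y-L-N-O: 13+11+3+2+9+12 = 50
O-V-M-Y-N-L-O: 13+11+3+7+9+3 = 46
O-V-M-L-Y-N-O: 13+11+5+2+7+12 = 50
O-V-M-L-N-Y-O: 13+11+5+9+7+5 = 50
O-V-M-N-Y-L-O: 13+11+10+7+2+3 = 46
O-V-M-N-L-Y-O: 13+11+10+9+2+5 = 50
O-V-Y-M-L-N-O: 13+8+3+5+9+12 = 50
O-V-Y-M-N-L-O: 13+8+3+10+9+3 = 46
O-V-Y-L-M-N-O: 13+8+2+5+10+12 = 50
O-V-Y-L-N-M-O: 13+8+2+9+10+8 = 50
O-V-Y-N-M-L-O: 13+8+7+10+5+3 = 46
O-V-Y-N-L-M-O: 13+8+7+9+5+8 = 50
O-V-L-M-Y-N-O: 13+10+5+3+7+12 = 50
O-V-L-M-N-Y-O: 13+10+5+10+7+5 = 50
… (46 more)
O-V-N-M-Y-L-O: 13+1+10+3+2+3 = 32  ← best
The minimum is 32.
One optimal route: O → V → N → M → Y → L → O (or its reverse).

32 miles — the shortest possible round trip.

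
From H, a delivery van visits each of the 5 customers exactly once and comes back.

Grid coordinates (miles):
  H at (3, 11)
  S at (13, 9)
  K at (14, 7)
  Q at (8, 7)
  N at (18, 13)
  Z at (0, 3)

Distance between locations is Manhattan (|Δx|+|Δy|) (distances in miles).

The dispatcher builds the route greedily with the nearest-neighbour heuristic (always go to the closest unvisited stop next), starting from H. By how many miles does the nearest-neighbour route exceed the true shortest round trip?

Excess over optimum: 8 miles.

H: Q=9, Z=11, S=12, K=15, N=17 ⇒ Q
Q: K=6, S=7, Z=12, N=16 ⇒ K
K: S=3, N=10, Z=18 ⇒ S
S: N=9, Z=19 ⇒ N
N: Z=28 ⇒ Z
NN route H → Q → K → S → N → Z → H costs 66.
Optimal: H → N → S → K → Q → Z → H costs 58 (by enumerating all 60 distinct tours).
Excess = 66 − 58 = 8.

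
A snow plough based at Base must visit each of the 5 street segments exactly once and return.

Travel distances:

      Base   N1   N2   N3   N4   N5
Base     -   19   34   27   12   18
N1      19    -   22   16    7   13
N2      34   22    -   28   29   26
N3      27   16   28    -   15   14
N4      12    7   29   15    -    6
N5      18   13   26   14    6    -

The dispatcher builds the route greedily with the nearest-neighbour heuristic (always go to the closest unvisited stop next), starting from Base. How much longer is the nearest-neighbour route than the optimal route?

Excess over optimum: 8.

Base: N4=12, N5=18, N1=19, N3=27, N2=34 ⇒ N4
N4: N5=6, N1=7, N3=15, N2=29 ⇒ N5
N5: N1=13, N3=14, N2=26 ⇒ N1
N1: N3=16, N2=22 ⇒ N3
N3: N2=28 ⇒ N2
NN route Base → N4 → N5 → N1 → N3 → N2 → Base costs 109.
Optimal: Base → N1 → N2 → N3 → N5 → N4 → Base costs 101 (by enumerating all 60 distinct tours).
Excess = 109 − 101 = 8.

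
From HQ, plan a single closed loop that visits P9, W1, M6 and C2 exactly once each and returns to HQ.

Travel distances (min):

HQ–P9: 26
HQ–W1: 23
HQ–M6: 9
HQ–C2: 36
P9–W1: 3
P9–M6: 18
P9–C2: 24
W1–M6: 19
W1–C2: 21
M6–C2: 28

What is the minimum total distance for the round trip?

There are 12 distinct closed tours to check (reversals are equivalent).
HQ→P9→W1→M6→C2→HQ: 26+3+19+28+36 = 112
HQ→P9→W1→C2→M6→HQ: 26+3+21+28+9 = 87
HQ→P9→M6→W1→C2→HQ: 26+18+19+21+36 = 120
HQ→P9→M6→C2→W1→HQ: 26+18+28+21+23 = 116
HQ→P9→C2→W1→M6→HQ: 26+24+21+19+9 = 99
HQ→P9→C2→M6→W1→HQ: 26+24+28+19+23 = 120
HQ→W1→P9→M6→C2→HQ: 23+3+18+28+36 = 108
HQ→W1→P9→C2→M6→HQ: 23+3+24+28+9 = 87
HQ→W1→M6→P9→C2→HQ: 23+19+18+24+36 = 120
HQ→W1→C2→P9→M6→HQ: 23+21+24+18+9 = 95
HQ→M6→P9→W1→C2→HQ: 9+18+3+21+36 = 87
HQ→M6→W1→P9→C2→HQ: 9+19+3+24+36 = 91
The minimum is 87.
One optimal route: HQ → P9 → W1 → C2 → M6 → HQ (or its reverse).

Minimum total distance: 87 min.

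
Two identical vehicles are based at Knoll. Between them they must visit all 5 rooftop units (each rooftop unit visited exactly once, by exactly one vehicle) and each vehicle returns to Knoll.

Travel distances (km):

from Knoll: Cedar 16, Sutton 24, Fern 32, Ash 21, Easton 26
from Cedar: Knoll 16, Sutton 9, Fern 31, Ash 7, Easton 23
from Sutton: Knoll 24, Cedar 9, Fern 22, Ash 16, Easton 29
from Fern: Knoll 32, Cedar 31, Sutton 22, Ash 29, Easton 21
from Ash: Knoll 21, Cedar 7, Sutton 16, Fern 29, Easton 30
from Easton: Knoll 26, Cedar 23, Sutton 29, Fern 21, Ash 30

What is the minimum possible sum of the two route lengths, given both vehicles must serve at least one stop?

Check every non-empty split of the stops between the two vehicles; for each half take its own optimal tour:
  {Cedar} + {Sutton, Fern, Ash, Easton}: 32 + 106 = 138
  {Sutton} + {Cedar, Fern, Ash, Easton}: 48 + 99 = 147
  {Cedar, Sutton} + {Fern, Ash, Easton}: 49 + 97 = 146
  {Fern} + {Cedar, Sutton, Ash, Easton}: 64 + 92 = 156
  {Cedar, Fern} + {Sutton, Ash, Easton}: 79 + 92 = 171
  {Sutton, Fern} + {Cedar, Ash, Easton}: 78 + 77 = 155
  … (15 splits in total)
  {Ash} + {Cedar, Sutton, Fern, Easton}: 42 + 94 = 136  ← best
Best: vehicle 1 Knoll → Ash → Knoll = 42; vehicle 2 Knoll → Cedar → Sutton → Fern → Easton → Knoll = 94; combined 136.

Minimum combined distance: 136 km.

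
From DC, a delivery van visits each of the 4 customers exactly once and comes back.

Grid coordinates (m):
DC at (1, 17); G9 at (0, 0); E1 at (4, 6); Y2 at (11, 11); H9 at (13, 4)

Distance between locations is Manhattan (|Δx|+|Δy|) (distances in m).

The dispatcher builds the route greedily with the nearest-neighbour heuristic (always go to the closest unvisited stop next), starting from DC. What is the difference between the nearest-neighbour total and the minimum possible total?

From DC: E1=14, Y2=16, G9=18, H9=25 → choose E1 (14).
From E1: G9=10, H9=11, Y2=12 → choose G9 (10).
From G9: H9=17, Y2=22 → choose H9 (17).
From H9: Y2=9 → choose Y2 (9).
NN route DC → E1 → G9 → H9 → Y2 → DC costs 66.
Optimal: DC → G9 → E1 → H9 → Y2 → DC costs 64 (by enumerating all 12 distinct tours).
Excess = 66 − 64 = 2.

Excess over optimum: 2 m.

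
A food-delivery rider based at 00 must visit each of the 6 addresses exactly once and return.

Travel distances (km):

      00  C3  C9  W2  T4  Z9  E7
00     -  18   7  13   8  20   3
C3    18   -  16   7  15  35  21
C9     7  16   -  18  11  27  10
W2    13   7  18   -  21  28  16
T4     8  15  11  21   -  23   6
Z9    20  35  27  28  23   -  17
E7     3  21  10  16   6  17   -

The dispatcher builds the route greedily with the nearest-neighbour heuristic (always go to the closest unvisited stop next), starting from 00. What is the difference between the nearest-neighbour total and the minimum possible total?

3 km longer than the optimal tour.

00: E7=3, C9=7, T4=8, W2=13, C3=18, Z9=20 ⇒ E7
E7: T4=6, C9=10, W2=16, Z9=17, C3=21 ⇒ T4
T4: C9=11, C3=15, W2=21, Z9=23 ⇒ C9
C9: C3=16, W2=18, Z9=27 ⇒ C3
C3: W2=7, Z9=35 ⇒ W2
W2: Z9=28 ⇒ Z9
NN route 00 → E7 → T4 → C9 → C3 → W2 → Z9 → 00 costs 91.
Optimal: 00 → C9 → T4 → C3 → W2 → Z9 → E7 → 00 costs 88 (by enumerating all 360 distinct tours).
Excess = 91 − 88 = 3.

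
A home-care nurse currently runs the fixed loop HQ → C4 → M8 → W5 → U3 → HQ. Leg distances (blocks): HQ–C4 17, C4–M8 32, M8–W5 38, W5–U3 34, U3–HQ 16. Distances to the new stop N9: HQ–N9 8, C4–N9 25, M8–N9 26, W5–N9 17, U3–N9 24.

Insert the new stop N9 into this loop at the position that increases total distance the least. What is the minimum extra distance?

+5 blocks — insert N9 between M8 and W5.

Insertion cost between consecutive stops i–j is d(i,N9) + d(N9,j) − d(i,j):
  between HQ and C4: 8 + 25 − 17 = 16
  between C4 and M8: 25 + 26 − 32 = 19
  between M8 and W5: 26 + 17 − 38 = 5
  between W5 and U3: 17 + 24 − 34 = 7
  between U3 and HQ: 24 + 8 − 16 = 16
Cheapest insertion is between M8 and W5, adding 5.
New total = 137 + 5 = 142.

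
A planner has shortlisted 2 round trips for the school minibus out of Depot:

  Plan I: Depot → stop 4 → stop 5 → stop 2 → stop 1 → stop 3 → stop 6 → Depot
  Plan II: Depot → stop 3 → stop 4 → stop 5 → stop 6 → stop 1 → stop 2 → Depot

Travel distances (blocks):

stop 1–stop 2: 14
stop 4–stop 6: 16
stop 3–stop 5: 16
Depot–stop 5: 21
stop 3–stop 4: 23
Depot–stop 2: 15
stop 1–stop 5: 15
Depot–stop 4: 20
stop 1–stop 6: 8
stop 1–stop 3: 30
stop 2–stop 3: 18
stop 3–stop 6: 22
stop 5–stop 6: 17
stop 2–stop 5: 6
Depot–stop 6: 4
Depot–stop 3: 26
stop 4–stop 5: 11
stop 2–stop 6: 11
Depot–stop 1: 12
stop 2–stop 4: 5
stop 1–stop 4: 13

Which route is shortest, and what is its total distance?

107 blocks — Plan I is the shortest.

Plan I: 20 + 11 + 6 + 14 + 30 + 22 + 4 = 107
Plan II: 26 + 23 + 11 + 17 + 8 + 14 + 15 = 114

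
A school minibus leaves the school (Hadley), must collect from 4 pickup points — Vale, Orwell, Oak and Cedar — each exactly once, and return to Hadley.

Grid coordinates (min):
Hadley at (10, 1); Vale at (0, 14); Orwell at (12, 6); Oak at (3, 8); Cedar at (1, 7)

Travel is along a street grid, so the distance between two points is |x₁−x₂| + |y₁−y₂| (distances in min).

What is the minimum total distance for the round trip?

Shortest round trip = 50 min.

With 4 stops there are 4!/2 = 12 distinct round trips (a route and its reverse cost the same).
Hadley - Vale - Orwell - Oak - Cedar - Hadley: 23+20+11+3+15 = 72
Hadley - Vale - Orwell - Cedar - Oak - Hadley: 23+20+12+3+14 = 72
Hadley - Vale - Oak - Orwell - Cedar - Hadley: 23+9+11+12+15 = 70
Hadley - Vale - Oak - Cedar - Orwell - Hadley: 23+9+3+12+7 = 54
Hadley - Vale - Cedar - Orwell - Oak - Hadley: 23+8+12+11+14 = 68
Hadley - Vale - Cedar - Oak - Orwell - Hadley: 23+8+3+11+7 = 52
Hadley - Orwell - Vale - Oak - Cedar - Hadley: 7+20+9+3+15 = 54
Hadley - Orwell - Vale - Cedar - Oak - Hadley: 7+20+8+3+14 = 52
Hadley - Orwell - Oak - Vale - Cedar - Hadley: 7+11+9+8+15 = 50
Hadley - Orwell - Cedar - Vale - Oak - Hadley: 7+12+8+9+14 = 50
Hadley - Oak - Vale - Orwell - Cedar - Hadley: 14+9+20+12+15 = 70
Hadley - Oak - Orwell - Vale - Cedar - Hadley: 14+11+20+8+15 = 68
The minimum is 50.
One optimal route: Hadley → Orwell → Oak → Vale → Cedar → Hadley (or its reverse).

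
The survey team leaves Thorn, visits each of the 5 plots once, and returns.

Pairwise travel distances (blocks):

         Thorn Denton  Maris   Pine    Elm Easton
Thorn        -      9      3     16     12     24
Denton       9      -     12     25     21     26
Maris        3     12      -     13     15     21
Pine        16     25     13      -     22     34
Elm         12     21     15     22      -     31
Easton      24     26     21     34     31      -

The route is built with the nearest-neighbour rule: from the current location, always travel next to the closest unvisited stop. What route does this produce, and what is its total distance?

116 blocks along Thorn → Maris → Denton → Elm → Pine → Easton → Thorn.

At Thorn the remaining stops are Maris 3, Denton 9, Elm 12, Pine 16, Easton 24; go to Maris.
At Maris the remaining stops are Denton 12, Pine 13, Elm 15, Easton 21; go to Denton.
At Denton the remaining stops are Elm 21, Pine 25, Easton 26; go to Elm.
At Elm the remaining stops are Pine 22, Easton 31; go to Pine.
At Pine the remaining stops are Easton 34; go to Easton.
Return Easton→Thorn: 24.
Total = 3 + 12 + 21 + 22 + 34 + 24 = 116.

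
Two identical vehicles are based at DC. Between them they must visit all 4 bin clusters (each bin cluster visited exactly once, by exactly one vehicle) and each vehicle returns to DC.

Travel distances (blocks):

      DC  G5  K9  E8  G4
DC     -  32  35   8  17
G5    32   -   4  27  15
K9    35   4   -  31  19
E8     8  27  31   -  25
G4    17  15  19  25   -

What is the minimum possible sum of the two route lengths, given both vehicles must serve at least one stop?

Try each way of splitting the stops between the two vehicles (each non-empty) and, for each split, find the best tour for each vehicle:
  {G5} + {K9, E8, G4}: 64 + 75 = 139
  {K9} + {G5, E8, G4}: 70 + 67 = 137
  {G5, K9} + {E8, G4}: 71 + 50 = 121
  {E8} + {G5, K9, G4}: 16 + 71 = 87
  {G5, E8} + {K9, G4}: 67 + 71 = 138
  {K9, E8} + {G5, G4}: 74 + 64 = 138
  … (7 splits in total)
Best: vehicle 1 DC → E8 → DC = 16; vehicle 2 DC → K9 → G5 → G4 → DC = 71; combined 87.

Minimum combined distance: 87 blocks.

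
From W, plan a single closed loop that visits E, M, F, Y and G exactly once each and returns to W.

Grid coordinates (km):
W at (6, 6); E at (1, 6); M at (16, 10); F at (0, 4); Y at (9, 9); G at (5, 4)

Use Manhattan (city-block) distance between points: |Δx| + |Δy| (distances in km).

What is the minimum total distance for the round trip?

W - E - M - F - Y - G - W: 5+19+22+14+9+3 = 72
W - E - M - F - G - Y - W: 5+19+22+5+9+6 = 66
W - E - M - Y - F - G - W: 5+19+8+14+5+3 = 54
W - E - M - Y - G - F - W: 5+19+8+9+5+8 = 54
W - E - M - G - F - Y - W: 5+19+17+5+14+6 = 66
W - E - M - G - Y - F - W: 5+19+17+9+14+8 = 72
W - E - F - M - Y - G - W: 5+3+22+8+9+3 = 50
W - E - F - M - G - Y - W: 5+3+22+17+9+6 = 62
W - E - F - Y - M - G - W: 5+3+14+8+17+3 = 50
W - E - F - Y - G - M - W: 5+3+14+9+17+14 = 62
W - E - F - G - M - Y - W: 5+3+5+17+8+6 = 44
W - E - F - G - Y - M - W: 5+3+5+9+8+14 = 44
W - E - Y - M - F - G - W: 5+11+8+22+5+3 = 54
W - E - Y - M - G - F - W: 5+11+8+17+5+8 = 54
… (46 more)
The minimum is 44.
One optimal route: W → E → F → G → M → Y → W (or its reverse).

44 km — the shortest possible round trip.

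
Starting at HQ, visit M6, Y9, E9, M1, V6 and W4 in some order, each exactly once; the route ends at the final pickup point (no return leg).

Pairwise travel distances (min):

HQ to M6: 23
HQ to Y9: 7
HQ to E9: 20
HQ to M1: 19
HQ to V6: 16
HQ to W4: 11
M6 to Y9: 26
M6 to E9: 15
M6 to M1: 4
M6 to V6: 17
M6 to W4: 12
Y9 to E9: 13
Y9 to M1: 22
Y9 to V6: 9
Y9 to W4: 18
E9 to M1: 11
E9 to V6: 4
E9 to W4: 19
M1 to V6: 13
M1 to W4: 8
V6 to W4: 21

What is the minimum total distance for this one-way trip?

47 min — the minimum one-way total.

There are 6! = 720 possible orderings.
HQ→M6→Y9→E9→M1→V6→W4: 23+26+13+11+13+21 = 107
HQ→M6→Y9→E9→M1→W4→V6: 23+26+13+11+8+21 = 102
HQ→M6→Y9→E9→V6→M1→W4: 23+26+13+4+13+8 = 87
HQ→M6→Y9→E9→V6→W4→M1: 23+26+13+4+21+8 = 95
HQ→M6→Y9→E9→W4→M1→V6: 23+26+13+19+8+13 = 102
HQ→M6→Y9→E9→W4→V6→M1: 23+26+13+19+21+13 = 115
HQ→M6→Y9→M1→E9→V6→W4: 23+26+22+11+4+21 = 107
HQ→M6→Y9→M1→E9→W4→V6: 23+26+22+11+19+21 = 122
… (712 more)
HQ→Y9→V6→E9→M6→M1→W4: 7+9+4+15+4+8 = 47  ← best
The minimum is 47.
One shortest path: HQ → Y9 → V6 → E9 → M6 → M1 → W4.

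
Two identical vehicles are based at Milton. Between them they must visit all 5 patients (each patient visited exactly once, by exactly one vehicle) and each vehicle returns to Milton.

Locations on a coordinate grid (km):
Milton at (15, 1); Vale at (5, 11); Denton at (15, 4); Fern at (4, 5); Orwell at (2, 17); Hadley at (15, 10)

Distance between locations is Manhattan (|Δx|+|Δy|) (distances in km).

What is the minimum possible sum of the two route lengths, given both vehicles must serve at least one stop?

Try each way of splitting the stops between the two vehicles (each non-empty) and, for each split, find the best tour for each vehicle:
  {Vale} + {Denton, Fern, Orwell, Hadley}: 40 + 58 = 98
  {Denton} + {Vale, Fern, Orwell, Hadley}: 6 + 58 = 64
  {Vale, Denton} + {Fern, Orwell, Hadley}: 40 + 58 = 98
  {Fern} + {Vale, Denton, Orwell, Hadley}: 30 + 58 = 88
  {Vale, Fern} + {Denton, Orwell, Hadley}: 42 + 58 = 100
  {Denton, Fern} + {Vale, Orwell, Hadley}: 30 + 58 = 88
  … (15 splits in total)
Best: vehicle 1 Milton → Denton → Milton = 6; vehicle 2 Milton → Fern → Orwell → Vale → Hadley → Milton = 58; combined 64.

64 km — the smallest possible combined total.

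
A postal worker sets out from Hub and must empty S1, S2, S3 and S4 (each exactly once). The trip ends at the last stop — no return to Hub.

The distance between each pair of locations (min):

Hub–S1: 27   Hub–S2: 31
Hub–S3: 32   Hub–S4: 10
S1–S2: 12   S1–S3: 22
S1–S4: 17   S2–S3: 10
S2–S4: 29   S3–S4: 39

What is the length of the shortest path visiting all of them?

Minimum one-way distance = 49 min.

There are 4! = 24 possible orderings.
Hub - S1 - S2 - S3 - S4: 27+12+10+39 = 88
Hub - S1 - S2 - S4 - S3: 27+12+29+39 = 107
Hub - S1 - S3 - S2 - S4: 27+22+10+29 = 88
Hub - S1 - S3 - S4 - S2: 27+22+39+29 = 117
Hub - S1 - S4 - S2 - S3: 27+17+29+10 = 83
Hub - S1 - S4 - S3 - S2: 27+17+39+10 = 93
Hub - S2 - S1 - S3 - S4: 31+12+22+39 = 104
Hub - S2 - S1 - S4 - S3: 31+12+17+39 = 99
Hub - S2 - S3 - S1 - S4: 31+10+22+17 = 80
Hub - S2 - S3 - S4 - S1: 31+10+39+17 = 97
Hub - S2 - S4 - S1 - S3: 31+29+17+22 = 99
Hub - S2 - S4 - S3 - S1: 31+29+39+22 = 121
Hub - S3 - S1 - S2 - S4: 32+22+12+29 = 95
Hub - S3 - S1 - S4 - S2: 32+22+17+29 = 100
… (10 more)
Hub - S4 - S1 - S2 - S3: 10+17+12+10 = 49  ← best
The minimum is 49.
One shortest path: Hub → S4 → S1 → S2 → S3.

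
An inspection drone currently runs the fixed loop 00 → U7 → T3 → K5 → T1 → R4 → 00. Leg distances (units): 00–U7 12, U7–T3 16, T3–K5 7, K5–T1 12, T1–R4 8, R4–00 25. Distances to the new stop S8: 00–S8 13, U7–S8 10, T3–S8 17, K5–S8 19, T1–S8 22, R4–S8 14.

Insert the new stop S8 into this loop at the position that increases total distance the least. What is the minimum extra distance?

Adding 2 by placing S8 on the R4–00 leg.

Insertion cost between consecutive stops i–j is d(i,S8) + d(S8,j) − d(i,j):
  between 00 and U7: 13 + 10 − 12 = 11
  between U7 and T3: 10 + 17 − 16 = 11
  between T3 and K5: 17 + 19 − 7 = 29
  between K5 and T1: 19 + 22 − 12 = 29
  between T1 and R4: 22 + 14 − 8 = 28
  between R4 and 00: 14 + 13 − 25 = 2
Cheapest insertion is between R4 and 00, adding 2.
New total = 80 + 2 = 82.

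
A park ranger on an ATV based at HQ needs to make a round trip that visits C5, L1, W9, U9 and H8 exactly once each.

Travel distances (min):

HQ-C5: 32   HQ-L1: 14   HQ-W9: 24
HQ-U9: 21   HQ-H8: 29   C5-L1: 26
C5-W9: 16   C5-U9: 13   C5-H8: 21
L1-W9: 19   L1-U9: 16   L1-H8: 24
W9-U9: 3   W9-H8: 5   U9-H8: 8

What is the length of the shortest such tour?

Minimum total distance: 90 min.

HQ-C5-L1-W9-U9-H8-HQ: 32+26+19+3+8+29 = 117
HQ-C5-L1-W9-H8-U9-HQ: 32+26+19+5+8+21 = 111
HQ-C5-L1-U9-W9-H8-HQ: 32+26+16+3+5+29 = 111
HQ-C5-L1-U9-H8-W9-HQ: 32+26+16+8+5+24 = 111
HQ-C5-L1-H8-W9-U9-HQ: 32+26+24+5+3+21 = 111
HQ-C5-L1-H8-U9-W9-HQ: 32+26+24+8+3+24 = 117
HQ-C5-W9-L1-U9-H8-HQ: 32+16+19+16+8+29 = 120
HQ-C5-W9-L1-H8-U9-HQ: 32+16+19+24+8+21 = 120
HQ-C5-W9-U9-L1-H8-HQ: 32+16+3+16+24+29 = 120
HQ-C5-W9-U9-H8-L1-HQ: 32+16+3+8+24+14 = 97
HQ-C5-W9-H8-L1-U9-HQ: 32+16+5+24+16+21 = 114
HQ-C5-W9-H8-U9-L1-HQ: 32+16+5+8+16+14 = 91
HQ-C5-U9-L1-W9-H8-HQ: 32+13+16+19+5+29 = 114
HQ-C5-U9-L1-H8-W9-HQ: 32+13+16+24+5+24 = 114
… (46 more)
HQ-L1-C5-W9-H8-U9-HQ: 14+26+16+5+8+21 = 90  ← best
The minimum is 90.
One optimal route: HQ → L1 → C5 → W9 → H8 → U9 → HQ (or its reverse).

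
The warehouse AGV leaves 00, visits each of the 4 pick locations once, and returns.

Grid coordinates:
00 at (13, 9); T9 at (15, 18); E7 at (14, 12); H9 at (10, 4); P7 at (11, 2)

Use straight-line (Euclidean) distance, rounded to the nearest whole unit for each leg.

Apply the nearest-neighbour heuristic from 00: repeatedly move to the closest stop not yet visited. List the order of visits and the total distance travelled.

00 → [E7:3 / H9:6 / P7:7 / T9:9] → E7 (3)
E7 → [T9:6 / H9:9 / P7:10] → T9 (6)
T9 → [H9:15 / P7:16] → H9 (15)
H9 → [P7:2] → P7 (2)
Return P7→00: 7.
Total = 3 + 6 + 15 + 2 + 7 = 33.

Nearest-neighbour total = 33; route 00 → E7 → T9 → H9 → P7 → 00.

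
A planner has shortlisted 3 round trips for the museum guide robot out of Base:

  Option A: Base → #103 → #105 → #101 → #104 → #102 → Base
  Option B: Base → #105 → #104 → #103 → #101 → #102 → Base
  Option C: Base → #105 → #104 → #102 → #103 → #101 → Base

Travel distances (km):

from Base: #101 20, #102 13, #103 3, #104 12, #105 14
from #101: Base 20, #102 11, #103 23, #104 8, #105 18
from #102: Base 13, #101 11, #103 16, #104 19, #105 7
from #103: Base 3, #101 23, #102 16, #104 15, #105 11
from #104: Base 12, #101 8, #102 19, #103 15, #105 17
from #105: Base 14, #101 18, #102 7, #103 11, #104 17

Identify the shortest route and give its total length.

Shortest is Option A, total 72 km.

Option A: 3 + 11 + 18 + 8 + 19 + 13 = 72
Option B: 14 + 17 + 15 + 23 + 11 + 13 = 93
Option C: 14 + 17 + 19 + 16 + 23 + 20 = 109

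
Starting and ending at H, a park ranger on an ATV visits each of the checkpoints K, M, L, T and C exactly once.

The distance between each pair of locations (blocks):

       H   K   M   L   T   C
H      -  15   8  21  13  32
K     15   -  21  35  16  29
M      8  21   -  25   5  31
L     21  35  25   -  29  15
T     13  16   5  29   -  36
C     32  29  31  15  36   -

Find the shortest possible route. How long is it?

There are 60 distinct closed tours to check (reversals are equivalent).
H → K → M → L → T → C → H: 15+21+25+29+36+32 = 158
H → K → M → L → C → T → H: 15+21+25+15+36+13 = 125
H → K → M → T → L → C → H: 15+21+5+29+15+32 = 117
H → K → M → T → C → L → H: 15+21+5+36+15+21 = 113
H → K → M → C → L → T → H: 15+21+31+15+29+13 = 124
H → K → M → C → T → L → H: 15+21+31+36+29+21 = 153
H → K → L → M → T → C → H: 15+35+25+5+36+32 = 148
H → K → L → M → C → T → H: 15+35+25+31+36+13 = 155
H → K → L → T → M → C → H: 15+35+29+5+31+32 = 147
H → K → L → T → C → M → H: 15+35+29+36+31+8 = 154
H → K → L → C → M → T → H: 15+35+15+31+5+13 = 114
H → K → L → C → T → M → H: 15+35+15+36+5+8 = 114
H → K → T → M → L → C → H: 15+16+5+25+15+32 = 108
H → K → T → M → C → L → H: 15+16+5+31+15+21 = 103
… (46 more)
H → M → T → K → C → L → H: 8+5+16+29+15+21 = 94  ← best
The minimum is 94.
One optimal route: H → M → T → K → C → L → H (or its reverse).

94 blocks — the shortest possible round trip.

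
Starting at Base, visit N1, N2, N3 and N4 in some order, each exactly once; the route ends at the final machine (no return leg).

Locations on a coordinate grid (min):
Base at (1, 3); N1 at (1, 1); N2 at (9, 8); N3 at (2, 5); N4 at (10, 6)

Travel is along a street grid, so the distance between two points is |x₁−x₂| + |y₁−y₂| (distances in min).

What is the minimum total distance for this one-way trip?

Minimum one-way distance = 19 min.

There are 4! = 24 possible orderings.
Base → N1 → N2 → N3 → N4: 2+15+10+9 = 36
Base → N1 → N2 → N4 → N3: 2+15+3+9 = 29
Base → N1 → N3 → N2 → N4: 2+5+10+3 = 20
Base → N1 → N3 → N4 → N2: 2+5+9+3 = 19
Base → N1 → N4 → N2 → N3: 2+14+3+10 = 29
Base → N1 → N4 → N3 → N2: 2+14+9+10 = 35
Base → N2 → N1 → N3 → N4: 13+15+5+9 = 42
Base → N2 → N1 → N4 → N3: 13+15+14+9 = 51
Base → N2 → N3 → N1 → N4: 13+10+5+14 = 42
Base → N2 → N3 → N4 → N1: 13+10+9+14 = 46
Base → N2 → N4 → N1 → N3: 13+3+14+5 = 35
Base → N2 → N4 → N3 → N1: 13+3+9+5 = 30
Base → N3 → N1 → N2 → N4: 3+5+15+3 = 26
Base → N3 → N1 → N4 → N2: 3+5+14+3 = 25
… (10 more)
The minimum is 19.
One shortest path: Base → N1 → N3 → N4 → N2.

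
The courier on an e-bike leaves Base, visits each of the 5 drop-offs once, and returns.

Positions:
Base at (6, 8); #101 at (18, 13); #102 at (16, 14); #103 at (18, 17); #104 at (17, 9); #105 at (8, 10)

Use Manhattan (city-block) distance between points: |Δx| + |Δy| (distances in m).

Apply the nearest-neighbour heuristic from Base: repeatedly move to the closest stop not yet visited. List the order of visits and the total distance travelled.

Total distance 48 m via the nearest-neighbour route Base → #105 → #104 → #101 → #102 → #103 → Base.

At Base the remaining stops are #105 4, #104 12, #102 16, #101 17, #103 21; go to #105.
At #105 the remaining stops are #104 10, #102 12, #101 13, #103 17; go to #104.
At #104 the remaining stops are #101 5, #102 6, #103 9; go to #101.
At #101 the remaining stops are #102 3, #103 4; go to #102.
At #102 the remaining stops are #103 5; go to #103.
Return #103→Base: 21.
Total = 4 + 10 + 5 + 3 + 5 + 21 = 48.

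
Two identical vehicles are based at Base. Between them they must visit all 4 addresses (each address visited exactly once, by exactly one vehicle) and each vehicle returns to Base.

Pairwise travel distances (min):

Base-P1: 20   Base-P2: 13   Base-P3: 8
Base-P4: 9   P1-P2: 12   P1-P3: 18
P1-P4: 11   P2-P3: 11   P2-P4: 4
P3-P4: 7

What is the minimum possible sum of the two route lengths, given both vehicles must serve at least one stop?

Minimum combined distance: 61 min.

Try each way of splitting the stops between the two vehicles (each non-empty) and, for each split, find the best tour for each vehicle:
  {P1} + {P2, P3, P4}: 40 + 32 = 72
  {P2} + {P1, P3, P4}: 26 + 46 = 72
  {P1, P2} + {P3, P4}: 45 + 24 = 69
  {P3} + {P1, P2, P4}: 16 + 45 = 61
  {P1, P3} + {P2, P4}: 46 + 26 = 72
  {P2, P3} + {P1, P4}: 32 + 40 = 72
  … (7 splits in total)
Best: vehicle 1 Base → P3 → Base = 16; vehicle 2 Base → P1 → P2 → P4 → Base = 45; combined 61.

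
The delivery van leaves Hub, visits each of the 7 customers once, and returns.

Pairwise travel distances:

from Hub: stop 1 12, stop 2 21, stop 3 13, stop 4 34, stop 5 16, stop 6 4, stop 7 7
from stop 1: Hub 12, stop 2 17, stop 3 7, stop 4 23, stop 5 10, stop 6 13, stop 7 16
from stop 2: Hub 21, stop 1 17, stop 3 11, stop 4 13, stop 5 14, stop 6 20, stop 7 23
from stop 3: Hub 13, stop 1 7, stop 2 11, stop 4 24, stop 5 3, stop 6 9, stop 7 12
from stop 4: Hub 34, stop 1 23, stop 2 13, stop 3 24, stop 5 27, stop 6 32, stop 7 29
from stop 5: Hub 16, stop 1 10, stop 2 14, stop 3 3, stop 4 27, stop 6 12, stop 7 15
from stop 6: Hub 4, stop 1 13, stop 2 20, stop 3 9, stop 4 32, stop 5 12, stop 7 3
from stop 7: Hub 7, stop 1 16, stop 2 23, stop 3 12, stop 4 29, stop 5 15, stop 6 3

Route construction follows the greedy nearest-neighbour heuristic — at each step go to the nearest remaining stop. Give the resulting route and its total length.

96 along Hub → stop 6 → stop 7 → stop 3 → stop 5 → stop 1 → stop 2 → stop 4 → Hub.

At Hub the remaining stops are stop 6 4, stop 7 7, stop 1 12, stop 3 13, stop 5 16, stop 2 21, stop 4 34; go to stop 6.
At stop 6 the remaining stops are stop 7 3, stop 3 9, stop 5 12, stop 1 13, stop 2 20, stop 4 32; go to stop 7.
At stop 7 the remaining stops are stop 3 12, stop 5 15, stop 1 16, stop 2 23, stop 4 29; go to stop 3.
At stop 3 the remaining stops are stop 5 3, stop 1 7, stop 2 11, stop 4 24; go to stop 5.
At stop 5 the remaining stops are stop 1 10, stop 2 14, stop 4 27; go to stop 1.
At stop 1 the remaining stops are stop 2 17, stop 4 23; go to stop 2.
At stop 2 the remaining stops are stop 4 13; go to stop 4.
Return stop 4→Hub: 34.
Total = 4 + 3 + 12 + 3 + 10 + 17 + 13 + 34 = 96.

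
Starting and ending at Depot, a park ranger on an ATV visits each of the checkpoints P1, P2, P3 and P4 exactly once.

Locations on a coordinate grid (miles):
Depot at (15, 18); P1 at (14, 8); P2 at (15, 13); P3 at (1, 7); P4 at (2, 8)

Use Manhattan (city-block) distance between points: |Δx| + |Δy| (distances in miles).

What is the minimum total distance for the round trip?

Shortest round trip = 50 miles.

There are 12 distinct closed tours to check (reversals are equivalent).
Depot→P1→P2→P3→P4→Depot: 11+6+20+2+23 = 62
Depot→P1→P2→P4→P3→Depot: 11+6+18+2+25 = 62
Depot→P1→P3→P2→P4→Depot: 11+14+20+18+23 = 86
Depot→P1→P3→P4→P2→Depot: 11+14+2+18+5 = 50
Depot→P1→P4→P2→P3→Depot: 11+12+18+20+25 = 86
Depot→P1→P4→P3→P2→Depot: 11+12+2+20+5 = 50
Depot→P2→P1→P3→P4→Depot: 5+6+14+2+23 = 50
Depot→P2→P1→P4→P3→Depot: 5+6+12+2+25 = 50
Depot→P2→P3→P1→P4→Depot: 5+20+14+12+23 = 74
Depot→P2→P4→P1→P3→Depot: 5+18+12+14+25 = 74
Depot→P3→P1→P2→P4→Depot: 25+14+6+18+23 = 86
Depot→P3→P2→P1→P4→Depot: 25+20+6+12+23 = 86
The minimum is 50.
One optimal route: Depot → P1 → P3 → P4 → P2 → Depot (or its reverse).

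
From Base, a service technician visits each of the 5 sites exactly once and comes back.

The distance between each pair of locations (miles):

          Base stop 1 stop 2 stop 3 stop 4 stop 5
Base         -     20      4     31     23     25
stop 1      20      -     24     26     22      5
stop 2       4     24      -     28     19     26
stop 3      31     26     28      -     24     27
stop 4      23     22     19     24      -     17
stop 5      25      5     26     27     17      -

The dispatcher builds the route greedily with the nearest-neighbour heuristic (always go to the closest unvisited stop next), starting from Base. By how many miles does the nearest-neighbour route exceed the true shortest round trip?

Excess over optimum: 4 miles.

Base: stop 2=4, stop 1=20, stop 4=23, stop 5=25, stop 3=31 ⇒ stop 2
stop 2: stop 4=19, stop 1=24, stop 5=26, stop 3=28 ⇒ stop 4
stop 4: stop 5=17, stop 1=22, stop 3=24 ⇒ stop 5
stop 5: stop 1=5, stop 3=27 ⇒ stop 1
stop 1: stop 3=26 ⇒ stop 3
NN route Base → stop 2 → stop 4 → stop 5 → stop 1 → stop 3 → Base costs 102.
Optimal: Base → stop 1 → stop 5 → stop 4 → stop 3 → stop 2 → Base costs 98 (by enumerating all 60 distinct tours).
Excess = 102 − 98 = 4.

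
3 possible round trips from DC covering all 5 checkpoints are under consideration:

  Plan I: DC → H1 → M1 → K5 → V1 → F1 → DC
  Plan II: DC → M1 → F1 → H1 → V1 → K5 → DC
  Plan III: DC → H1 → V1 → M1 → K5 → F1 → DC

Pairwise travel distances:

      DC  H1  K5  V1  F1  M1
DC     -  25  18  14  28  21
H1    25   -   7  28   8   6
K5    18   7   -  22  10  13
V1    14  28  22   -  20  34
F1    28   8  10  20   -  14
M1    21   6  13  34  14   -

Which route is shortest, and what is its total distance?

111 — Plan II is the shortest.

Plan I: 25 + 6 + 13 + 22 + 20 + 28 = 114
Plan II: 21 + 14 + 8 + 28 + 22 + 18 = 111
Plan III: 25 + 28 + 34 + 13 + 10 + 28 = 138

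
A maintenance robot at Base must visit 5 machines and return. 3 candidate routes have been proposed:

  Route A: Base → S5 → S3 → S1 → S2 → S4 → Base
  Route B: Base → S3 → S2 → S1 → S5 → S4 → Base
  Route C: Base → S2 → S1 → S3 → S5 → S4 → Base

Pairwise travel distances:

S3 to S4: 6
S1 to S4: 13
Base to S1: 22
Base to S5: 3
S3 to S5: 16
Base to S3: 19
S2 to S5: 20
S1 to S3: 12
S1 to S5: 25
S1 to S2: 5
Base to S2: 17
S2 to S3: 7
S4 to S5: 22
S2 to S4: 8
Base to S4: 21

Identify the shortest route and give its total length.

Route A: 3 + 16 + 12 + 5 + 8 + 21 = 65
Route B: 19 + 7 + 5 + 25 + 22 + 21 = 99
Route C: 17 + 5 + 12 + 16 + 22 + 21 = 93

65 — Route A is the shortest.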